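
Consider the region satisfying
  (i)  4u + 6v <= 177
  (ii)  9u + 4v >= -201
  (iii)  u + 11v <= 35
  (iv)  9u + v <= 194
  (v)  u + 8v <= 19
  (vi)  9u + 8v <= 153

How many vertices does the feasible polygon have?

5

Intersecting each pair of boundary lines and keeping only the points that satisfy every inequality leaves:
  (-2351/95, 516/95)
  (977/27, -395/3)
  (-71/3, 16/3)
  (1399/63, -41/7)
  (67/4, 9/32)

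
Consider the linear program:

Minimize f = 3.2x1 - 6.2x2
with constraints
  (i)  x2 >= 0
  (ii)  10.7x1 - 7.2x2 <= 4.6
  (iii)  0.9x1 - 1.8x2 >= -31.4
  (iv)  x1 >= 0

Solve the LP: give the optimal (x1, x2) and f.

x1 = 0, x2 = 157/9, minimum f = -4867/45

Vertices and f = 3.2x1 - 6.2x2:
  (46/107, 0) → f = 736/535
  (0, 0) → f = 0
  (1302/71, 17006/639) → f = -339698/3195
  (0, 157/9) → f = -4867/45

The binding constraints are 0.9x1 - 1.8x2 = -31.4 and x1 = 0.
Solving simultaneously gives x1 = 0, x2 = 157/9.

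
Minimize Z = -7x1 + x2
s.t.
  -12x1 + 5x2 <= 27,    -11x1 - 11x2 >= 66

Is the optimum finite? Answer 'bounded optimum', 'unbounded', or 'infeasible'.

From the feasible point (-57/17, -45/17), moving in the direction (11, -11) keeps every constraint satisfied while Z decreases without bound.

unbounded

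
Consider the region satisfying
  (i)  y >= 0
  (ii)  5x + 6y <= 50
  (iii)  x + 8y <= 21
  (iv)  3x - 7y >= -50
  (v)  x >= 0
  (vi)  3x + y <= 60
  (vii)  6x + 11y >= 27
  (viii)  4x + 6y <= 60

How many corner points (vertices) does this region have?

5

The feasible vertices (each the meet of two boundaries and inside every other half-plane) are:
  (10, 0)
  (9/2, 0)
  (137/17, 55/34)
  (0, 21/8)
  (0, 27/11)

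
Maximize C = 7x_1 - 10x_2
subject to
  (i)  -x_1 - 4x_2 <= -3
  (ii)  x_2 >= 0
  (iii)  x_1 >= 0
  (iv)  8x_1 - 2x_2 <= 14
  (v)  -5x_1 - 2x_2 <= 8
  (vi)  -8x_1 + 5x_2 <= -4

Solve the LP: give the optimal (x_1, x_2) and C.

x_1 = 31/17, x_2 = 5/17, maximum C = 167/17

Corner points and C = 7x_1 - 10x_2:
  (31/17, 5/17) → C = 167/17
  (31/37, 20/37) → C = 17/37
  (31/12, 10/3) → C = -61/4

The binding constraints are -x_1 - 4x_2 = -3 and 8x_1 - 2x_2 = 14.
Solving simultaneously gives x_1 = 31/17, x_2 = 5/17.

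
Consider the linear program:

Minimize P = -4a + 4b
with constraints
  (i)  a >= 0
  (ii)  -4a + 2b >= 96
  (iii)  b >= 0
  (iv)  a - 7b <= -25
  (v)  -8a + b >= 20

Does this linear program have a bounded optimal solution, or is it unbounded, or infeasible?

bounded optimum

Corner points and P = -4a + 4b:
  (0, 48) → P = 192
  (14/3, 172/3) → P = 632/3
The feasible region has finitely many vertices and no improving ray; the minimum is 192 at (0, 48).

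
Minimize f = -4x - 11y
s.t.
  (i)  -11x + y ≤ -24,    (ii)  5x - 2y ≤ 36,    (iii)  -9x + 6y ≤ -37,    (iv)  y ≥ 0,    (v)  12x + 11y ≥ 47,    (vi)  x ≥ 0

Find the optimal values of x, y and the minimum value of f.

x = 71/6, y = 139/12, minimum f = -699/4

Corner points and f = -4x - 11y:
  (71/6, 139/12) → f = -699/4
  (36/5, 0) → f = -144/5
  (37/9, 0) → f = -148/9

The optimum lies where 5x - 2y = 36 and -9x + 6y = -37.
Solving simultaneously gives x = 71/6, y = 139/12.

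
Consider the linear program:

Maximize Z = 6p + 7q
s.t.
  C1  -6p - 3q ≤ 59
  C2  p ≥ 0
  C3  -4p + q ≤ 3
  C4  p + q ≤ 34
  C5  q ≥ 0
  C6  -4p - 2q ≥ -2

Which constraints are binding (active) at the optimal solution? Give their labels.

Extreme points and Z = 6p + 7q:
  (0, 0) → Z = 0
  (0, 1) → Z = 7
  (1/2, 0) → Z = 3

The maximum is at (0, 1). Substituting into each constraint, equality holds for C2 and C6; the remaining constraints have slack.

C2 and C6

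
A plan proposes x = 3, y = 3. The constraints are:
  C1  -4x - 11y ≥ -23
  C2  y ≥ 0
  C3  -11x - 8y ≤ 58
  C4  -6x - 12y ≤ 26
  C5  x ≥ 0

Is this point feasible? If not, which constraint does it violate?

Constraint C1: -4x - 11y = -45, which is not ≥ -23. All other constraints are satisfied.

not feasible — violates C1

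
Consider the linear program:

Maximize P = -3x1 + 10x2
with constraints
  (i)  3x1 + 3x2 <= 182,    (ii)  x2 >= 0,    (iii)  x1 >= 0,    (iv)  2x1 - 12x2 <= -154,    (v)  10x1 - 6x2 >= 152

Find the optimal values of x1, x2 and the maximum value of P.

The binding constraints are 3x1 + 3x2 = 182 and 10x1 - 6x2 = 152.
Solving simultaneously gives x1 = 129/4, x2 = 341/12.

x1 = 129/4, x2 = 341/12, maximum P = 2249/12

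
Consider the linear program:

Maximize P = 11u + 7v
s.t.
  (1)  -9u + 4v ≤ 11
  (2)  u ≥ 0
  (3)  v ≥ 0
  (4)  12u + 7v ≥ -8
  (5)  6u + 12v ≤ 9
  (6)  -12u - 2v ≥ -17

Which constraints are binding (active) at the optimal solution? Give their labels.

(5) and (6)

Extreme points and P = 11u + 7v:
  (0, 0) → P = 0
  (0, 3/4) → P = 21/4
  (17/12, 0) → P = 187/12
  (31/22, 1/22) → P = 174/11

The maximum is at (31/22, 1/22). Substituting into each constraint, equality holds for (5) and (6); the remaining constraints have slack.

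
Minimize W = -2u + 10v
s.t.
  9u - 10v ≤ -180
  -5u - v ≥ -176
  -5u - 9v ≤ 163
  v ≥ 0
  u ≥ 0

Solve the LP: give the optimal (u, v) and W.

u = 0, v = 18, minimum W = 180

Feasible corners and W = -2u + 10v:
  (1580/59, 2484/59) → W = 21680/59
  (0, 18) → W = 180
  (0, 176) → W = 1760

At the optimal vertex, 9u - 10v = -180 and u = 0.
Solving simultaneously gives u = 0, v = 18.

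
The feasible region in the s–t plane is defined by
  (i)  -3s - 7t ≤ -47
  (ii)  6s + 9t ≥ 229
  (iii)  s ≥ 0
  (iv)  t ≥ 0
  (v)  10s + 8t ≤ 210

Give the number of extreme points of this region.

3

The feasible vertices (each the meet of two boundaries and inside every other half-plane) are:
  (0, 229/9)
  (29/21, 515/21)
  (0, 105/4)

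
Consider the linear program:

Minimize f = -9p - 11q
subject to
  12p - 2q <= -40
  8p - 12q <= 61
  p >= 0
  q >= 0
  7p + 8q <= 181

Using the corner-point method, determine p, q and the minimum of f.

p = 0, q = 181/8, minimum f = -1991/8

Extreme points and f = -9p - 11q:
  (0, 20) → f = -220
  (21/55, 1226/55) → f = -2735/11
  (0, 181/8) → f = -1991/8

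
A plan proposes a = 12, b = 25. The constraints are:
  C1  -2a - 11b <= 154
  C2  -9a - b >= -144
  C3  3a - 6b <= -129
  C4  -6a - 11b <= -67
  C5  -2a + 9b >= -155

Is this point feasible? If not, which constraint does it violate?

Constraint C3: 3a - 6b = -114, which is not ≤ -129. All other constraints are satisfied.

not feasible — violates C3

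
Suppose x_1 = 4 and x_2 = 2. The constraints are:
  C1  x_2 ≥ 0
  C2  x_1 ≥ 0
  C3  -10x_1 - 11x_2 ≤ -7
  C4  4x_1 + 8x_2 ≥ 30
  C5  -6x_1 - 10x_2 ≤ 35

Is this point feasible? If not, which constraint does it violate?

feasible

C1: 2 ≥ 0 ✓
C2: 4 ≥ 0 ✓
C3: -62 ≤ -7 ✓
C4: 32 ≥ 30 ✓
C5: -44 ≤ 35 ✓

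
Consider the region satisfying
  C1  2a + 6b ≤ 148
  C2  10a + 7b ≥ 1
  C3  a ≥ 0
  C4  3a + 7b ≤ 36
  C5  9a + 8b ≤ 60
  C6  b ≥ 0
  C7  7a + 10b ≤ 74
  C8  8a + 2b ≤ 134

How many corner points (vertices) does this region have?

5

The feasible vertices (each the meet of two boundaries and inside every other half-plane) are:
  (0, 1/7)
  (1/10, 0)
  (0, 36/7)
  (44/13, 48/13)
  (20/3, 0)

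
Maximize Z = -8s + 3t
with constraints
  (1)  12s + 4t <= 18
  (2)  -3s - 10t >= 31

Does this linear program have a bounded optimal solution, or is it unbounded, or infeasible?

unbounded

From the feasible point (76/27, -71/18), moving in the direction (-10, 3) keeps every constraint satisfied while Z increases without bound.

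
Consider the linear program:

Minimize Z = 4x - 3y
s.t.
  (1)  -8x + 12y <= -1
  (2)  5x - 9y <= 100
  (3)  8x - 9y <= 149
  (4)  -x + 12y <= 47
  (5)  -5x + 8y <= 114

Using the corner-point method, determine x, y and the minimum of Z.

x = -397/4, y = -265/4, minimum Z = -793/4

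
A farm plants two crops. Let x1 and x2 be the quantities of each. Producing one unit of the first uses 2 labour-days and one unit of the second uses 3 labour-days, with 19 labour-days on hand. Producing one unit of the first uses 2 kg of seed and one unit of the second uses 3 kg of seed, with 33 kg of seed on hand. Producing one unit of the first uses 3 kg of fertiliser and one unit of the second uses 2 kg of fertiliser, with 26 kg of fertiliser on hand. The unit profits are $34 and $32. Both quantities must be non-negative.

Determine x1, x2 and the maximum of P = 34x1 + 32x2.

Corner points and P = 34x1 + 32x2:
  (0, 0) → P = 0
  (0, 19/3) → P = 608/3
  (26/3, 0) → P = 884/3
  (8, 1) → P = 304

x1 = 8, x2 = 1, maximum P = 304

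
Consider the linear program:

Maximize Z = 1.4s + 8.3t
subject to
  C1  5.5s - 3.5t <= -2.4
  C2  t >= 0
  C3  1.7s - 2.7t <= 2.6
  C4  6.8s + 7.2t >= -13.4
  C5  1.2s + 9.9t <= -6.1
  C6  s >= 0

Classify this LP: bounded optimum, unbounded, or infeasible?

The boundaries 5.5s - 3.5t = -2.4 and s = 0 meet at (0, 24/35), but that point violates 1.2s + 9.9t ≤ -6.1. Every candidate vertex is excluded by some other constraint, so the feasible region is empty.

infeasible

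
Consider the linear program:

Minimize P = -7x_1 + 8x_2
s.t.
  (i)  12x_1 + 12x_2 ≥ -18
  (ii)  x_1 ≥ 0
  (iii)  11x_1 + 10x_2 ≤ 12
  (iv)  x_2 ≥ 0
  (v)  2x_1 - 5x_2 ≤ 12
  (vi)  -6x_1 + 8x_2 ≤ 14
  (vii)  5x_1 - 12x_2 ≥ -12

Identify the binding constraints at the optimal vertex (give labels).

Corner points and P = -7x_1 + 8x_2:
  (0, 0) → P = 0
  (0, 1) → P = 8
  (12/11, 0) → P = -84/11
  (12/91, 96/91) → P = 684/91

The minimum is at (12/11, 0). Substituting into each constraint, equality holds for (iii) and (iv); the remaining constraints have slack.

(iii) and (iv)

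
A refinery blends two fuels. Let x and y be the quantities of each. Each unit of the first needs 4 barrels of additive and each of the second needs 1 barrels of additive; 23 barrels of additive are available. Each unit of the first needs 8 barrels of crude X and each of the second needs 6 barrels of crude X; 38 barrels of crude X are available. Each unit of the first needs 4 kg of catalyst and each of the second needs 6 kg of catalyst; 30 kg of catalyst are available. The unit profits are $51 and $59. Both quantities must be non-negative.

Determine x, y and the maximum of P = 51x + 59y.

x = 2, y = 11/3, maximum P = 955/3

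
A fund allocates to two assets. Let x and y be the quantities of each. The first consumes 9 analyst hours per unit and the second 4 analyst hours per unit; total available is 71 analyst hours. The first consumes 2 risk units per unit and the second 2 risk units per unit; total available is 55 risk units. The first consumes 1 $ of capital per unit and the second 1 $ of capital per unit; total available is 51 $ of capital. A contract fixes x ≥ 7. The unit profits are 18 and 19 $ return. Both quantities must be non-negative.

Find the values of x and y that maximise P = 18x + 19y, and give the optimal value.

x = 7, y = 2, maximum P = 164

Extreme points and P = 18x + 19y:
  (71/9, 0) → P = 142
  (7, 0) → P = 126
  (7, 2) → P = 164

The binding constraints are 9x + 4y = 71 and x = 7.
Solving simultaneously gives x = 7, y = 2.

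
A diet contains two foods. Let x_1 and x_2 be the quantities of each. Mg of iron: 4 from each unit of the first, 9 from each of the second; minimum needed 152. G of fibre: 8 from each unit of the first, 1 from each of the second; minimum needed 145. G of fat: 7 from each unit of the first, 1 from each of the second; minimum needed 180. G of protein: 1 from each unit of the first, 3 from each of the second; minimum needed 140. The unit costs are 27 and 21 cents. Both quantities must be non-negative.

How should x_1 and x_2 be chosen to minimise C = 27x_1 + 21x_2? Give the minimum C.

x_1 = 20, x_2 = 40, minimum C = 1380

Extreme points and C = 27x_1 + 21x_2:
  (0, 180) → C = 3780
  (140, 0) → C = 3780
  (20, 40) → C = 1380
The feasible region is unbounded (it extends along (0, 1), (1, 0)), but C strictly increases along every unbounded feasible direction, so there is no improving ray and the minimum is attained at a vertex.

The optimum lies where 7x_1 + x_2 = 180 and x_1 + 3x_2 = 140.
Solving simultaneously gives x_1 = 20, x_2 = 40.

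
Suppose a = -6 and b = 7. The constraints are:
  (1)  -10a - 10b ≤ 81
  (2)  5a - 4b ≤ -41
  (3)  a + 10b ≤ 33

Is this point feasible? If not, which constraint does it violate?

not feasible — violates (3)

Constraint (3): a + 10b = 64, which is not ≤ 33. All other constraints are satisfied.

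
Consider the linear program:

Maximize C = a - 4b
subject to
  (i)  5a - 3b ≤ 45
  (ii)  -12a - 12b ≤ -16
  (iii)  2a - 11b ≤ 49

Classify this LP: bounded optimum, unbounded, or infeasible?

bounded optimum

Corner points and C = a - 4b:
  (348/49, -155/49) → C = 968/49
  (191/39, -139/39) → C = 249/13
The feasible region has finitely many vertices and no improving ray; the maximum is 968/49 at (348/49, -155/49).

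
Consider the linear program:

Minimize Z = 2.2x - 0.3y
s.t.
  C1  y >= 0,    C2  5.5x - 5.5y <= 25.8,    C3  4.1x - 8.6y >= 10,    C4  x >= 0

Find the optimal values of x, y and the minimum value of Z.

x = 100/41, y = 0, minimum Z = 220/41

Feasible corners and Z = 2.2x - 0.3y:
  (258/55, 0) → Z = 258/25
  (100/41, 0) → Z = 220/41
  (16688/2475, 5078/2475) → Z = 175951/12375

The binding constraints are y = 0 and 4.1x - 8.6y = 10.
Solving simultaneously gives x = 100/41, y = 0.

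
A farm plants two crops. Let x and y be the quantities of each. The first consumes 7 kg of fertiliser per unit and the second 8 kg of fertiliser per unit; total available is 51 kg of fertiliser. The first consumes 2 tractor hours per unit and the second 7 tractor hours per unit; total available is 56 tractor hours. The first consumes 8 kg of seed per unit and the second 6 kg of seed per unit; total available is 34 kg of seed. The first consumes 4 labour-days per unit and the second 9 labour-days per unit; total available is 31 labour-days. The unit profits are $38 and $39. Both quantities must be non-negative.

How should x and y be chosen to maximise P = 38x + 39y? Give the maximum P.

Extreme points and P = 38x + 39y:
  (0, 0) → P = 0
  (0, 31/9) → P = 403/3
  (17/4, 0) → P = 323/2
  (5/2, 7/3) → P = 186

x = 5/2, y = 7/3, maximum P = 186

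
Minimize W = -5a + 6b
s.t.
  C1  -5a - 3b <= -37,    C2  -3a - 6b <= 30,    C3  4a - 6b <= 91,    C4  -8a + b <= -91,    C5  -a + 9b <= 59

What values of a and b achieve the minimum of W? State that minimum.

Extreme points and W = -5a + 6b:
  (165/14, -307/42) → W = -1439/14
  (310/29, -159/29) → W = -2504/29
  (391/10, 109/10) → W = -1301/10
  (878/71, 563/71) → W = -1012/71

The optimum lies where 4a - 6b = 91 and -a + 9b = 59.
Solving simultaneously gives a = 391/10, b = 109/10.

a = 391/10, b = 109/10, minimum W = -1301/10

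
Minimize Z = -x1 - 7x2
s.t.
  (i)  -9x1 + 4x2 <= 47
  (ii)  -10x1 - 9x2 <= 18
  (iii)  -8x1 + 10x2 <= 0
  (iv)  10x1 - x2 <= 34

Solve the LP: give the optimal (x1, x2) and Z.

x1 = 85/23, x2 = 68/23, minimum Z = -561/23

Extreme points and Z = -x1 - 7x2:
  (-45/43, -36/43) → Z = 297/43
  (72/25, -26/5) → Z = 838/25
  (85/23, 68/23) → Z = -561/23

At the optimal vertex, -8x1 + 10x2 = 0 and 10x1 - x2 = 34.
Solving simultaneously gives x1 = 85/23, x2 = 68/23.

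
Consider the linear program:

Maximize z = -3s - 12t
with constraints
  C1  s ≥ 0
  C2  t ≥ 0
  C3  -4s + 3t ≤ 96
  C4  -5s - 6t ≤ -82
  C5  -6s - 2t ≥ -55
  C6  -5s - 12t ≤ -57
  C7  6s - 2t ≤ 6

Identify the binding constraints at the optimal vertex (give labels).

C4 and C7

Extreme points and z = -3s - 12t:
  (0, 41/3) → z = -164
  (0, 55/2) → z = -330
  (100/23, 231/23) → z = -3072/23
  (61/12, 49/4) → z = -649/4

The maximum is at (100/23, 231/23). Substituting into each constraint, equality holds for C4 and C7; the remaining constraints have slack.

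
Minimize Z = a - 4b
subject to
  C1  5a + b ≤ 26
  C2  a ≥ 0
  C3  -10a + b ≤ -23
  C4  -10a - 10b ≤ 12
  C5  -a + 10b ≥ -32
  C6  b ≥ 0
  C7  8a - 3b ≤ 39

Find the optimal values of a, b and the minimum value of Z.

a = 49/15, b = 29/3, minimum Z = -177/5

Feasible corners and Z = a - 4b:
  (49/15, 29/3) → Z = -177/5
  (117/23, 13/23) → Z = 65/23
  (23/10, 0) → Z = 23/10
  (39/8, 0) → Z = 39/8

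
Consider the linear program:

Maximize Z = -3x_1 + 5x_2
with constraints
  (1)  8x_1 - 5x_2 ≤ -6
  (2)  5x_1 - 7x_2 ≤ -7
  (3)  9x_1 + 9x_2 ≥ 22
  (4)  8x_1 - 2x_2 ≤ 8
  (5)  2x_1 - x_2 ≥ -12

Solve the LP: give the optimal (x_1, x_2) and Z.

x_1 = 8, x_2 = 28, maximum Z = 116

Feasible corners and Z = -3x_1 + 5x_2:
  (56/117, 230/117) → Z = 982/117
  (13/6, 14/3) → Z = 101/6
  (-86/27, 152/27) → Z = 1018/27
  (8, 28) → Z = 116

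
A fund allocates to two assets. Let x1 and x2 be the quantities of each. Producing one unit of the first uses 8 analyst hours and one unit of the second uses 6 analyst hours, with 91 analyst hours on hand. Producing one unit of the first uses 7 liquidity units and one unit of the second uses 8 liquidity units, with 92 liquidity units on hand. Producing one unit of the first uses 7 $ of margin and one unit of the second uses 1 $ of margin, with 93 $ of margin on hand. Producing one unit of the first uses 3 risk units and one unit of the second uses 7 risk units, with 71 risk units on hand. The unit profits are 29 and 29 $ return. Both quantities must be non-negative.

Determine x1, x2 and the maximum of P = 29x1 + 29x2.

Extreme points and P = 29x1 + 29x2:
  (0, 0) → P = 0
  (0, 71/7) → P = 2059/7
  (91/8, 0) → P = 2639/8
  (8, 9/2) → P = 725/2
  (76/25, 221/25) → P = 8613/25

x1 = 8, x2 = 9/2, maximum P = 725/2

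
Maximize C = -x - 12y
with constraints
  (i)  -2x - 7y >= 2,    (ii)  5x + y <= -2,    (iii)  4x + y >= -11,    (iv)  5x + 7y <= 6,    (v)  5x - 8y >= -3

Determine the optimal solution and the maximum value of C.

Feasible corners and C = -x - 12y:
  (-4/11, -2/11) → C = 28/11
  (-37/51, -4/51) → C = 5/3
  (9, -47) → C = 555
  (-91/37, -43/37) → C = 607/37

At the optimal vertex, 5x + y = -2 and 4x + y = -11.
Solving simultaneously gives x = 9, y = -47.

x = 9, y = -47, maximum C = 555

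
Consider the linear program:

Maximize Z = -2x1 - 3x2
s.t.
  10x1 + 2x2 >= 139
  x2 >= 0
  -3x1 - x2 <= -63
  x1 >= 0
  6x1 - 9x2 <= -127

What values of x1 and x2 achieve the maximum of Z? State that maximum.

x1 = 40/3, x2 = 23, maximum Z = -287/3

Feasible corners and Z = -2x1 - 3x2:
  (13/4, 213/4) → Z = -665/4
  (0, 139/2) → Z = -417/2
  (40/3, 23) → Z = -287/3
The feasible region is unbounded (it extends along (0, 1), (3, 2)), but Z strictly decreases along every unbounded feasible direction, so there is no improving ray and the maximum is attained at a vertex.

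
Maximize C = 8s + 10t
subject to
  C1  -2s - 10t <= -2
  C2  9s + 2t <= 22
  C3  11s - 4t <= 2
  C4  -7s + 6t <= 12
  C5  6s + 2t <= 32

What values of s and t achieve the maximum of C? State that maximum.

Feasible corners and C = 8s + 10t:
  (14/59, 9/59) → C = 202/59
  (-54/41, 19/41) → C = -242/41
  (30/19, 73/19) → C = 970/19

s = 30/19, t = 73/19, maximum C = 970/19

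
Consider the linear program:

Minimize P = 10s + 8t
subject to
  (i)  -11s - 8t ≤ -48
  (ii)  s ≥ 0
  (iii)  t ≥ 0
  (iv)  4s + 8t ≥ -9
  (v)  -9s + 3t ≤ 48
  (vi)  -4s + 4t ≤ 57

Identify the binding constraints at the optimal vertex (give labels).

Corner points and P = 10s + 8t:
  (0, 6) → P = 48
  (48/11, 0) → P = 480/11
  (0, 57/4) → P = 114
The feasible region is unbounded (it extends along (1, 1), (1, 0)), but P strictly increases along every unbounded feasible direction, so there is no improving ray and the minimum is attained at a vertex.

The minimum is at (48/11, 0). Substituting into each constraint, equality holds for (i) and (iii); the remaining constraints have slack.

(i) and (iii)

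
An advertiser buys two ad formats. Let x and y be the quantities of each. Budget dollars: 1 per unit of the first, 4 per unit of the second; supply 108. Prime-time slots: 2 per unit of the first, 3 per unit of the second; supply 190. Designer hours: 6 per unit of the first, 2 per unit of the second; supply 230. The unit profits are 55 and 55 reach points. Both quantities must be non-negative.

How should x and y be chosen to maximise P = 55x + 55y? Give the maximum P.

Feasible corners and P = 55x + 55y:
  (0, 0) → P = 0
  (0, 27) → P = 1485
  (115/3, 0) → P = 6325/3
  (32, 19) → P = 2805

x = 32, y = 19, maximum P = 2805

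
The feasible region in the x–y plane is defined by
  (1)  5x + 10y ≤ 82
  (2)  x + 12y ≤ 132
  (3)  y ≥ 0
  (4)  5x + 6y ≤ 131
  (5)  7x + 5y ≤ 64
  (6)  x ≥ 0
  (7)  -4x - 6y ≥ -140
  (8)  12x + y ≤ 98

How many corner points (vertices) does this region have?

The feasible vertices (each the meet of two boundaries and inside every other half-plane) are:
  (46/9, 254/45)
  (0, 41/5)
  (0, 0)
  (49/6, 0)
  (426/53, 82/53)

5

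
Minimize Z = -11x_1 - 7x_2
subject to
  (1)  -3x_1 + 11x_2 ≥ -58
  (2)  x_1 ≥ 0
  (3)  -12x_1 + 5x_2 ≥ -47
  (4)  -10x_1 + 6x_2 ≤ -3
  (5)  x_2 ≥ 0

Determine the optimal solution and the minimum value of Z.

Corner points and Z = -11x_1 - 7x_2:
  (267/22, 217/11) → Z = -5975/22
  (47/12, 0) → Z = -517/12
  (3/10, 0) → Z = -33/10

x_1 = 267/22, x_2 = 217/11, minimum Z = -5975/22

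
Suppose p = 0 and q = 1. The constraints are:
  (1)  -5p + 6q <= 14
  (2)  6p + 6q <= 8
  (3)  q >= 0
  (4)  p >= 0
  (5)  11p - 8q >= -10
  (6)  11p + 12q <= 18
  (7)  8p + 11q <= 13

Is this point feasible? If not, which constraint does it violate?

feasible

(1): 6 ≤ 14 ✓
(2): 6 ≤ 8 ✓
(3): 1 ≥ 0 ✓
(4): 0 ≥ 0 ✓
(5): -8 ≥ -10 ✓
(6): 12 ≤ 18 ✓
(7): 11 ≤ 13 ✓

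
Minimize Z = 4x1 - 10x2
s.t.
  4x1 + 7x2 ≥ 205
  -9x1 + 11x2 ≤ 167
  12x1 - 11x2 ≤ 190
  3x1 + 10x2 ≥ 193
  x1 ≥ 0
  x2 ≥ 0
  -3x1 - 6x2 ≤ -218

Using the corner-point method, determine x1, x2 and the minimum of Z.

x1 = 119, x2 = 1238/11, minimum Z = -7144/11

Extreme points and Z = 4x1 - 10x2:
  (119, 1238/11) → Z = -7144/11
  (1396/87, 821/29) → Z = -19046/87
  (3538/105, 682/35) → Z = -6308/105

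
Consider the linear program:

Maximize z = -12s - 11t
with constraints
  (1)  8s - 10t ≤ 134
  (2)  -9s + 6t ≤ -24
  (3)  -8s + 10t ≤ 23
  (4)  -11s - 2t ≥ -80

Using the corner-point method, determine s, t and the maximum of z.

s = -94/7, t = -169/7, maximum z = 2987/7

Vertices and z = -12s - 11t:
  (-94/7, -169/7) → z = 2987/7
  (178/21, -139/21) → z = -607/21
  (44/7, 38/7) → z = -946/7

The binding constraints are 8s - 10t = 134 and -9s + 6t = -24.
Solving simultaneously gives s = -94/7, t = -169/7.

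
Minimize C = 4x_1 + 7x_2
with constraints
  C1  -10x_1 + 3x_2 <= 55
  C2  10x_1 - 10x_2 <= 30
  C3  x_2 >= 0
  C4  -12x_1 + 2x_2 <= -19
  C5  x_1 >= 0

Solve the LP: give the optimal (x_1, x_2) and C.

x_1 = 19/12, x_2 = 0, minimum C = 19/3

Extreme points and C = 4x_1 + 7x_2:
  (167/16, 425/8) → C = 3309/8
  (3, 0) → C = 12
  (19/12, 0) → C = 19/3
The feasible region is unbounded (it extends along (3, 10), (1, 1)), but C strictly increases along every unbounded feasible direction, so there is no improving ray and the minimum is attained at a vertex.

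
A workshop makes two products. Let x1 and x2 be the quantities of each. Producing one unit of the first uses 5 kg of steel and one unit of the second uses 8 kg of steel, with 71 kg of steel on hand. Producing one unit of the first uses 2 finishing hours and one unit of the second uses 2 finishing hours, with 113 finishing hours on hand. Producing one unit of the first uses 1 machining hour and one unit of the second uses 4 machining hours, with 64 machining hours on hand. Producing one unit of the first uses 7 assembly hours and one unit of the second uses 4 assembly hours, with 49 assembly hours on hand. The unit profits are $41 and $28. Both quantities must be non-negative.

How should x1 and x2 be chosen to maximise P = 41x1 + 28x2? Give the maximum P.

Vertices and P = 41x1 + 28x2:
  (0, 0) → P = 0
  (0, 71/8) → P = 497/2
  (7, 0) → P = 287
  (3, 7) → P = 319

The optimum lies where 5x1 + 8x2 = 71 and 7x1 + 4x2 = 49.
Solving simultaneously gives x1 = 3, x2 = 7.

x1 = 3, x2 = 7, maximum P = 319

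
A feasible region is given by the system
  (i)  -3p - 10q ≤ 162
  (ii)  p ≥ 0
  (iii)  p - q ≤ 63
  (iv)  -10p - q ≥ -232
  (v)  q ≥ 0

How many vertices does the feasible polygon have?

3

Intersecting each pair of boundary lines and keeping only the points that satisfy every inequality leaves:
  (0, 232)
  (0, 0)
  (116/5, 0)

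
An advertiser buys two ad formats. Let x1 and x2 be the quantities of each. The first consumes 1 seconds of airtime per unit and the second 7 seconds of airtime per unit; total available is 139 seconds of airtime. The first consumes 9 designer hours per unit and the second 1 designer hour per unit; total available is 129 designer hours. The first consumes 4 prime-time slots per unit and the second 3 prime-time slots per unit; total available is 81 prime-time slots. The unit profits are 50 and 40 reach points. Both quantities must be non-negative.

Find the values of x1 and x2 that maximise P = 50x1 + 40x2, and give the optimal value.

Feasible corners and P = 50x1 + 40x2:
  (0, 0) → P = 0
  (0, 139/7) → P = 5560/7
  (43/3, 0) → P = 2150/3
  (6, 19) → P = 1060
  (306/23, 213/23) → P = 23820/23

x1 = 6, x2 = 19, maximum P = 1060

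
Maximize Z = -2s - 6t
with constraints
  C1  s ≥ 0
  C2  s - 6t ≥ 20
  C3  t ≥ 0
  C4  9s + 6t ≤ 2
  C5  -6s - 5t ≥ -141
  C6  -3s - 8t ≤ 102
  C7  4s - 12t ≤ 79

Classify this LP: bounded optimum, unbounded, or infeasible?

infeasible

The boundaries s = 0 and s - 6t = 20 meet at (0, -10/3), but that point violates t ≥ 0. Every candidate vertex is excluded by some other constraint, so the feasible region is empty.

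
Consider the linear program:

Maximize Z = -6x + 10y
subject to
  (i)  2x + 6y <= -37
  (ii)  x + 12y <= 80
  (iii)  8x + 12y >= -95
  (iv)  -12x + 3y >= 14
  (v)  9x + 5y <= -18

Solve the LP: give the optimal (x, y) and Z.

Feasible corners and Z = -6x + 10y:
  (-21/4, -53/12) → Z = -38/3
  (-5/2, -16/3) → Z = -115/3
  (-151/56, -257/42) → Z = -3781/84

x = -21/4, y = -53/12, maximum Z = -38/3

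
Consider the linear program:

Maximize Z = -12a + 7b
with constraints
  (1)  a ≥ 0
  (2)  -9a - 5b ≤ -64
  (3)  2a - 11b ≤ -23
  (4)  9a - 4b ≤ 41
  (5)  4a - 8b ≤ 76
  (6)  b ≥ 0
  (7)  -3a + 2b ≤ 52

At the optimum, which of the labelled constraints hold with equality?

Feasible corners and Z = -12a + 7b:
  (0, 64/5) → Z = 448/5
  (0, 26) → Z = 182
  (589/109, 335/109) → Z = -4723/109
  (543/91, 289/91) → Z = -4493/91
  (145/3, 197/2) → Z = 219/2

The maximum is at (0, 26). Substituting into each constraint, equality holds for (1) and (7); the remaining constraints have slack.

(1) and (7)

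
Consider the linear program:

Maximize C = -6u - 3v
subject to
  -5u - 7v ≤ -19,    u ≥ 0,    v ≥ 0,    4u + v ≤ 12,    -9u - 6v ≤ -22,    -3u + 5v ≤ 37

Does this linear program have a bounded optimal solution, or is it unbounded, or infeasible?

Feasible corners and C = -6u - 3v:
  (65/23, 16/23) → C = -438/23
  (40/33, 61/33) → C = -141/11
  (0, 11/3) → C = -11
  (0, 37/5) → C = -111/5
  (1, 8) → C = -30
The feasible region has finitely many vertices and no improving ray; the maximum is -11 at (0, 11/3).

bounded optimum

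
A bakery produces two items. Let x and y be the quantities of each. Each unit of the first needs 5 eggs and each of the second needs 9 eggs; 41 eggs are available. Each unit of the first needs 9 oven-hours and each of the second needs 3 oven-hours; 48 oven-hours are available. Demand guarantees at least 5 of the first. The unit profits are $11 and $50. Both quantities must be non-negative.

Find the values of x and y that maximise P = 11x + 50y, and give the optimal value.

Feasible corners and P = 11x + 50y:
  (16/3, 0) → P = 176/3
  (5, 0) → P = 55
  (5, 1) → P = 105

At the optimal vertex, 9x + 3y = 48 and x = 5.
Solving simultaneously gives x = 5, y = 1.

x = 5, y = 1, maximum P = 105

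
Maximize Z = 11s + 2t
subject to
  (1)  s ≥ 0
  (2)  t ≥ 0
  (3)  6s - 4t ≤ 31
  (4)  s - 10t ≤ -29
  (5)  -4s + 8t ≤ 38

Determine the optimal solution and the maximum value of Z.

s = 25/2, t = 11, maximum Z = 319/2

Feasible corners and Z = 11s + 2t:
  (0, 29/10) → Z = 29/5
  (0, 19/4) → Z = 19/2
  (213/28, 205/56) → Z = 91
  (25/2, 11) → Z = 319/2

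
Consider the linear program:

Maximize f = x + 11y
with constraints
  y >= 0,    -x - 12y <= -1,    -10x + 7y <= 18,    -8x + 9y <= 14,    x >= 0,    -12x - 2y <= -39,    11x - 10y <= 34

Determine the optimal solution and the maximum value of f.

x = 446/19, y = 426/19, maximum f = 5132/19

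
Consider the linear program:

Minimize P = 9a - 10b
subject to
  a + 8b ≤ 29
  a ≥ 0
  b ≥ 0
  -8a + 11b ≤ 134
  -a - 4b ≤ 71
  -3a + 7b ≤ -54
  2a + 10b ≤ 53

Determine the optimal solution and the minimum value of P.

Extreme points and P = 9a - 10b:
  (635/31, 33/31) → P = 5385/31
  (67/3, 5/6) → P = 578/3
  (18, 0) → P = 162
  (53/2, 0) → P = 477/2

a = 18, b = 0, minimum P = 162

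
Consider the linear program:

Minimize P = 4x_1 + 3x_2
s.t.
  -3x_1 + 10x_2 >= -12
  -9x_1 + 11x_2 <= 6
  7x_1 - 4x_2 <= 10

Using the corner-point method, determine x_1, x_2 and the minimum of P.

x_1 = -64/19, x_2 = -42/19, minimum P = -382/19

Corner points and P = 4x_1 + 3x_2:
  (-64/19, -42/19) → P = -382/19
  (26/29, -27/29) → P = 23/29
  (134/41, 132/41) → P = 932/41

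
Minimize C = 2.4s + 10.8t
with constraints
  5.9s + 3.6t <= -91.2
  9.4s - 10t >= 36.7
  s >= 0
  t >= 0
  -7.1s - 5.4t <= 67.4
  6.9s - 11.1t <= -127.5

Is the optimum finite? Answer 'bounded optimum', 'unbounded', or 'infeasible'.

The boundaries 9.4s - 10t = 36.7 and 6.9s - 11.1t = -127.5 meet at (1809/38, 1561/38), but that point violates 5.9s + 3.6t ≤ -91.2. Every candidate vertex is excluded by some other constraint, so the feasible region is empty.

infeasible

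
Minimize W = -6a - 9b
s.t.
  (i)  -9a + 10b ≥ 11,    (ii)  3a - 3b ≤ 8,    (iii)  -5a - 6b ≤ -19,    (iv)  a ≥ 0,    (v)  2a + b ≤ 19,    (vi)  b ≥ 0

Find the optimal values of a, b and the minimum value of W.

a = 0, b = 19, minimum W = -171

Corner points and W = -6a - 9b:
  (31/26, 113/52) → W = -1389/52
  (179/29, 193/29) → W = -2811/29
  (0, 19/6) → W = -57/2
  (0, 19) → W = -171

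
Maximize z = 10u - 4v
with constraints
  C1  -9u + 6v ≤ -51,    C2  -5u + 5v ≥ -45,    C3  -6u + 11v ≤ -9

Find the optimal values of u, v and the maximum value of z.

The binding constraints are -5u + 5v = -45 and -6u + 11v = -9.
Solving simultaneously gives u = 18, v = 9.

u = 18, v = 9, maximum z = 144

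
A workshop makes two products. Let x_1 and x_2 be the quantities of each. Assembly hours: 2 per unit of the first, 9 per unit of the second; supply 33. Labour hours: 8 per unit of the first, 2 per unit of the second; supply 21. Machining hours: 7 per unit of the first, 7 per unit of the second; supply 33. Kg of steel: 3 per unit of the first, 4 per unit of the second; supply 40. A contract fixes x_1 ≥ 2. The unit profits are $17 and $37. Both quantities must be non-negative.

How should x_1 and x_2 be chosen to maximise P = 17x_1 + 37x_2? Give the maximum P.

Feasible corners and P = 17x_1 + 37x_2:
  (21/8, 0) → P = 357/8
  (2, 0) → P = 34
  (2, 5/2) → P = 253/2

The optimum lies where 8x_1 + 2x_2 = 21 and x_1 = 2.
Solving simultaneously gives x_1 = 2, x_2 = 5/2.

x_1 = 2, x_2 = 5/2, maximum P = 253/2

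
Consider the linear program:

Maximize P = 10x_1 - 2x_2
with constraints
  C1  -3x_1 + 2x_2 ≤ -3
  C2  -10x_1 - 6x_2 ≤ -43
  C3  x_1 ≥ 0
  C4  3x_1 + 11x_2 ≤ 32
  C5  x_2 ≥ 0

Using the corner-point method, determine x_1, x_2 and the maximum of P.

x_1 = 32/3, x_2 = 0, maximum P = 320/3

Feasible corners and P = 10x_1 - 2x_2:
  (281/92, 191/92) → P = 607/23
  (43/10, 0) → P = 43
  (32/3, 0) → P = 320/3

At the optimal vertex, 3x_1 + 11x_2 = 32 and x_2 = 0.
Solving simultaneously gives x_1 = 32/3, x_2 = 0.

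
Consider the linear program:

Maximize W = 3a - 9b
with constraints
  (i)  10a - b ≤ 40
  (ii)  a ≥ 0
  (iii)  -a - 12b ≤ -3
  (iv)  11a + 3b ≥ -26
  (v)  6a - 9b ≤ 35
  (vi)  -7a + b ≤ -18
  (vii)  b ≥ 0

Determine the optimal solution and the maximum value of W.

a = 4, b = 0, maximum W = 12

Corner points and W = 3a - 9b:
  (22/3, 100/3) → W = -278
  (4, 0) → W = 12
  (219/85, 3/85) → W = 126/17
  (3, 0) → W = 9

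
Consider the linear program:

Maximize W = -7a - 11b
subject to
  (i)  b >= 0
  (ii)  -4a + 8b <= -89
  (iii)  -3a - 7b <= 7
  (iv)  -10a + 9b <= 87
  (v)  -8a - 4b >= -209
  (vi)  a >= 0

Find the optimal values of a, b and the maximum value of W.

a = 89/4, b = 0, maximum W = -623/4

Extreme points and W = -7a - 11b:
  (89/4, 0) → W = -623/4
  (209/8, 0) → W = -1463/8
  (507/20, 31/20) → W = -389/2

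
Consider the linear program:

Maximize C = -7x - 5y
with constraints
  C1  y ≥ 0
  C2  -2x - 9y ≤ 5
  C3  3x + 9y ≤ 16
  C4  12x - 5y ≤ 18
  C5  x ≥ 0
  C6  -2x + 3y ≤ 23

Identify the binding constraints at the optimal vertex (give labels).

C1 and C5

Corner points and C = -7x - 5y:
  (3/2, 0) → C = -21/2
  (0, 0) → C = 0
  (242/123, 46/41) → C = -2384/123
  (0, 16/9) → C = -80/9

The maximum is at (0, 0). Substituting into each constraint, equality holds for C1 and C5; the remaining constraints have slack.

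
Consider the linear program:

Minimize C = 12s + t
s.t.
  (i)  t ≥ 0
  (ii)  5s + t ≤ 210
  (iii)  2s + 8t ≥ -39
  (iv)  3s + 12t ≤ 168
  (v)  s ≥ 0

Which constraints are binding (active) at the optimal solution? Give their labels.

(i) and (v)

Vertices and C = 12s + t:
  (42, 0) → C = 504
  (0, 0) → C = 0
  (784/19, 70/19) → C = 9478/19
  (0, 14) → C = 14

The minimum is at (0, 0). Substituting into each constraint, equality holds for (i) and (v); the remaining constraints have slack.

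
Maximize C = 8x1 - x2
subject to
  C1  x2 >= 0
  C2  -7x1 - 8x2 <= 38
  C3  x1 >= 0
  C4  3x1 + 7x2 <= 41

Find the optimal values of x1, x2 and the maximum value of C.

x1 = 41/3, x2 = 0, maximum C = 328/3

The optimum lies where x2 = 0 and 3x1 + 7x2 = 41.
Solving simultaneously gives x1 = 41/3, x2 = 0.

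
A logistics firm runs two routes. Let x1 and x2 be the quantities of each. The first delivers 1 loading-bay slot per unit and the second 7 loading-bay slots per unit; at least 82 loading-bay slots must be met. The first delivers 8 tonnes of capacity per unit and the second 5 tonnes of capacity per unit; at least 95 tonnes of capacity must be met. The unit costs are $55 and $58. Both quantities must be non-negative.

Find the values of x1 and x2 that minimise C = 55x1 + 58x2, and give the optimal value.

Vertices and C = 55x1 + 58x2:
  (0, 19) → C = 1102
  (82, 0) → C = 4510
  (5, 11) → C = 913
The feasible region is unbounded (it extends along (0, 1), (1, 0)), but C strictly increases along every unbounded feasible direction, so there is no improving ray and the minimum is attained at a vertex.

x1 = 5, x2 = 11, minimum C = 913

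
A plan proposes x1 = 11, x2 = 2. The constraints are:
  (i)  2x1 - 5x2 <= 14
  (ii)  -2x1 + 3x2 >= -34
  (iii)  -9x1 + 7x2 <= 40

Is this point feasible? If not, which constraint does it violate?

(i): 12 ≤ 14 ✓
(ii): -16 ≥ -34 ✓
(iii): -85 ≤ 40 ✓

feasible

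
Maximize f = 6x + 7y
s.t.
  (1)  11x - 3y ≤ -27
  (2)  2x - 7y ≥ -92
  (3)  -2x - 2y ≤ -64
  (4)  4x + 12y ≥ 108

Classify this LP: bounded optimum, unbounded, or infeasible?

infeasible

The boundaries 11x - 3y = -27 and 2x - 7y = -92 meet at (87/71, 958/71), but that point violates -2x - 2y ≤ -64. Every candidate vertex is excluded by some other constraint, so the feasible region is empty.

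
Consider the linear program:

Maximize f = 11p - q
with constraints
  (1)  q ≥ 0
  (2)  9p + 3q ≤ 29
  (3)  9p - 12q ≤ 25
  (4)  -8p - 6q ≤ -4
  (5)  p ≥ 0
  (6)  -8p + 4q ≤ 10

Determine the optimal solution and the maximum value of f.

Feasible corners and f = 11p - q:
  (25/9, 0) → f = 275/9
  (1/2, 0) → f = 11/2
  (47/15, 4/15) → f = 171/5
  (43/30, 161/30) → f = 52/5
  (0, 2/3) → f = -2/3
  (0, 5/2) → f = -5/2

The optimum lies where 9p + 3q = 29 and 9p - 12q = 25.
Solving simultaneously gives p = 47/15, q = 4/15.

p = 47/15, q = 4/15, maximum f = 171/5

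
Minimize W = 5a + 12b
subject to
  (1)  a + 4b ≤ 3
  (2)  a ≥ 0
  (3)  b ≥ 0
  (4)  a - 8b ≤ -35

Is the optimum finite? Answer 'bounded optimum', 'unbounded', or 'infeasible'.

infeasible

The boundaries a + 4b = 3 and a = 0 meet at (0, 3/4), but that point violates a - 8b ≤ -35. Every candidate vertex is excluded by some other constraint, so the feasible region is empty.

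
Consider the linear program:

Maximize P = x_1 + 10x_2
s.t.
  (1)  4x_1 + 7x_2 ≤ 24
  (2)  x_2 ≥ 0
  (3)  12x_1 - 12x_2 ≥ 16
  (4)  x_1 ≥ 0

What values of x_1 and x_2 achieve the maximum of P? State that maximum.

Feasible corners and P = x_1 + 10x_2:
  (6, 0) → P = 6
  (100/33, 56/33) → P = 20
  (4/3, 0) → P = 4/3

x_1 = 100/33, x_2 = 56/33, maximum P = 20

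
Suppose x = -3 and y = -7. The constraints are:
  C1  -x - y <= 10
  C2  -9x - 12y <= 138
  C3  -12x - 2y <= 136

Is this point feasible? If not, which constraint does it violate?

feasible

C1: 10 ≤ 10 ✓
C2: 111 ≤ 138 ✓
C3: 50 ≤ 136 ✓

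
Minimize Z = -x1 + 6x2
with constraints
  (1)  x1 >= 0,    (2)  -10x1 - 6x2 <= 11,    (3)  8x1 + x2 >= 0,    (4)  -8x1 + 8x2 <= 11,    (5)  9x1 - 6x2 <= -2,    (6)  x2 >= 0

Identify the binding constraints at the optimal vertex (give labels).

(1) and (5)

Corner points and Z = -x1 + 6x2:
  (0, 11/8) → Z = 33/4
  (0, 1/3) → Z = 2
  (25/12, 83/24) → Z = 56/3

The minimum is at (0, 1/3). Substituting into each constraint, equality holds for (1) and (5); the remaining constraints have slack.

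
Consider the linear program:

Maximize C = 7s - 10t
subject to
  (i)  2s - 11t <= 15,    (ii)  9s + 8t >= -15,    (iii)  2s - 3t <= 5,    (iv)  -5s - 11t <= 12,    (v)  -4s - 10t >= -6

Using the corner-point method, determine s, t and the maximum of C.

s = 17/8, t = -1/4, maximum C = 139/8

Feasible corners and C = 7s - 10t:
  (5/8, -5/4) → C = 135/8
  (3/7, -9/7) → C = 111/7
  (-69/59, -33/59) → C = -153/59
  (-99/29, 57/29) → C = -1263/29
  (17/8, -1/4) → C = 139/8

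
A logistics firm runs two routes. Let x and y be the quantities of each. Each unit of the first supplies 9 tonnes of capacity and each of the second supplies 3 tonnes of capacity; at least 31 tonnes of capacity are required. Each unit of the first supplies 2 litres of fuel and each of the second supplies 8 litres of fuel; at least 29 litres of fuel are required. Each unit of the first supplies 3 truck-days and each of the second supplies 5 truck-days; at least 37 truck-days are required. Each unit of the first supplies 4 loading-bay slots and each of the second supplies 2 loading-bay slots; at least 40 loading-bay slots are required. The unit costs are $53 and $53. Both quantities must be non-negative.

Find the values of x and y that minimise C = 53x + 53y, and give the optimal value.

Feasible corners and C = 53x + 53y:
  (0, 20) → C = 1060
  (29/2, 0) → C = 1537/2
  (151/14, 13/14) → C = 4346/7
  (9, 2) → C = 583
The feasible region is unbounded (it extends along (0, 1), (1, 0)), but C strictly increases along every unbounded feasible direction, so there is no improving ray and the minimum is attained at a vertex.

x = 9, y = 2, minimum C = 583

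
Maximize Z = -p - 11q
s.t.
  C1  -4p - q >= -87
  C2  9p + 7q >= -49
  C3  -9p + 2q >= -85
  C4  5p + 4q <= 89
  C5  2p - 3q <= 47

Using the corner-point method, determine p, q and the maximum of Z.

p = 182/41, q = -521/41, maximum Z = 5549/41

Vertices and Z = -p - 11q:
  (-819, 1046) → Z = -10687
  (182/41, -521/41) → Z = 5549/41
  (259/23, 188/23) → Z = -2327/23
  (7, -11) → Z = 114

The optimum lies where 9p + 7q = -49 and 2p - 3q = 47.
Solving simultaneously gives p = 182/41, q = -521/41.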